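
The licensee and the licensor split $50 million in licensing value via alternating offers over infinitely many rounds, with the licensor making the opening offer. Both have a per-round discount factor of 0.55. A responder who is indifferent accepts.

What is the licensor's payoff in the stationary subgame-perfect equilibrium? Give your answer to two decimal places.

When the licensor proposes, the licensee accepts any offer worth at least 0.55 times what the licensee would get by proposing next round; and vice versa.
This gives x = 50 − 0.55y and y = 50 − 0.55x, where x and y are each side's share when it proposes.
Hence (1 − 0.55·0.55)x = 50(1 − 0.55), i.e. 0.6975·x = 22.5.
x ≈ 32.2581; the licensee's share is 50 − x ≈ 17.7419.

32.26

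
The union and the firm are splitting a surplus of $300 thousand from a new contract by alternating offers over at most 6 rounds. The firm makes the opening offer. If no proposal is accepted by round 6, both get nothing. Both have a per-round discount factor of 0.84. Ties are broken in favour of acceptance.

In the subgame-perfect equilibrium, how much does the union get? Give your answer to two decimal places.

194.23

Work backward from the last round.
Round 6 (the union proposes): rejection yields 0 for the firm; the union offers 0 and keeps 300.
Round 5 (the firm proposes): the union can get 300 next round, worth 0.84 × 300 = 252 now. The firm offers 252 and keeps 300 − 252 = 48.
Round 4 (the union proposes): the firm can get 48 next round, worth 0.84 × 48 = 40.32 now, so the union offers 40.32, keeping 259.68.
Round 3 (the firm proposes): the union can get 259.68 next round, worth 0.84 × 259.68 = 218.1312 now. The firm offers 218.1312 and keeps 300 − 218.1312 = 81.8688.
Round 2 (the union proposes): the firm can get 81.8688 next round, worth 0.84 × 81.8688 = 68.769792 now; the union offers that and keeps 231.230208.
Round 1 (the firm proposes): the union can get 231.230208 next round, worth 0.84 × 231.230208 = 194.23337472 now, so the firm offers 194.23337472, keeping 105.76662528.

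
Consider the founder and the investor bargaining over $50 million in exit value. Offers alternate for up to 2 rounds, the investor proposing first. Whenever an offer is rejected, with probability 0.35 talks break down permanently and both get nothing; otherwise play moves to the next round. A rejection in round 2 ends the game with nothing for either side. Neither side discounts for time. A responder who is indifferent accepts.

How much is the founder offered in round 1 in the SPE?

32.5

Round 2 (the founder proposes): the investor will accept anything ≥ 0, so the founder offers 0 and keeps 50.
Round 1 (the investor proposes): rejecting gives the founder an expected 0.65 × 50 = 32.5, so the investor offers 32.5, keeping 17.5.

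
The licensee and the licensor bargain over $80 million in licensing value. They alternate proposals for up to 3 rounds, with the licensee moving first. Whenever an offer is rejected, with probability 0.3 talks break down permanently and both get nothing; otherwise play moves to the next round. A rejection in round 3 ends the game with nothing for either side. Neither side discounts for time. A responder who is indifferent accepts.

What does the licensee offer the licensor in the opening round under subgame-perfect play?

Round 3 (the licensee proposes): rejection yields 0 for the licensor; the licensee offers 0 and keeps 80.
Round 2 (the licensor proposes): rejecting gives the licensee an expected 0.7 × 80 = 56, so the licensor offers 56, keeping 24.
Round 1 (the licensee proposes): rejecting gives the licensor an expected 0.7 × 24 = 16.8; the licensee offers that and keeps 63.2.

16.8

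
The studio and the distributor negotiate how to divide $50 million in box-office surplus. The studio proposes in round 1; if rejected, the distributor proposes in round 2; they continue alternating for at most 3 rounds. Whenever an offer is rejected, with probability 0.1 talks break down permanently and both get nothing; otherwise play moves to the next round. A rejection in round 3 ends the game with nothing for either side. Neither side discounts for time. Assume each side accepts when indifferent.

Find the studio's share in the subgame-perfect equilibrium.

Round 3 (the studio proposes): rejection yields 0 for the distributor; the studio offers 0 and keeps 50.
Round 2 (the distributor proposes): rejecting gives the studio an expected 0.9 × 50 = 45; the distributor offers that and keeps 5.
Round 1 (the studio proposes): rejecting gives the distributor an expected 0.9 × 5 = 4.5; the studio offers that and keeps 45.5.

45.5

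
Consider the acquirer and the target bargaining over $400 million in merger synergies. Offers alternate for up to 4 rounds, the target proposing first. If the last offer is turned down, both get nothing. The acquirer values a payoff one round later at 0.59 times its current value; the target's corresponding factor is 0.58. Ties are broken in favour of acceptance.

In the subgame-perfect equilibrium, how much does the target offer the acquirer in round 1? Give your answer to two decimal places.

Round 4 (the acquirer proposes): rejection yields 0 for the target; the acquirer offers 0 and keeps 400.
Round 3 (the target proposes): the acquirer can get 400 next round, worth 0.59 × 400 = 236 now; the target offers that and keeps 164.
Round 2 (the acquirer proposes): the target can get 164 next round, worth 0.58 × 164 = 95.12 now; the acquirer offers that and keeps 304.88.
Round 1 (the target proposes): the acquirer can get 304.88 next round, worth 0.59 × 304.88 = 179.8792 now. The target offers 179.8792 and keeps 400 − 179.8792 = 220.1208.

179.88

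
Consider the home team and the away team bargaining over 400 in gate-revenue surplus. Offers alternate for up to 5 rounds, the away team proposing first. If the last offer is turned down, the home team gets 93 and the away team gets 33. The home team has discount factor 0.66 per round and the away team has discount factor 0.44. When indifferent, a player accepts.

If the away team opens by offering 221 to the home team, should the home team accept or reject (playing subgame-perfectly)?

Accept

Round 5 (the away team proposes): the home team gets 93 if talks fail, so the away team offers 93 and keeps 307.
Round 4 (the home team proposes): the away team can get 307 next round, worth 0.44 × 307 = 135.08 now. The home team offers 135.08 and keeps 400 − 135.08 = 264.92.
Round 3 (the away team proposes): the home team can get 264.92 next round, worth 0.66 × 264.92 = 174.8472 now; the away team offers that and keeps 225.1528.
Round 2 (the home team proposes): the away team can get 225.1528 next round, worth 0.44 × 225.1528 = 99.067232 now. The home team offers 99.067232 and keeps 400 − 99.067232 = 300.932768.
So by rejecting in round 1, the home team gets 300.932768 next round, worth 0.66 × 300.932768 = 198.61562688 now.
Offer 221 ≥ 198.61562688, so the home team accepts.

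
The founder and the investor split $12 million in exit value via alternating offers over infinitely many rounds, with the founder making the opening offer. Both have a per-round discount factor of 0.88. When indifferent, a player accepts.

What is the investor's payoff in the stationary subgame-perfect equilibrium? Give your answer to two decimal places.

When the founder proposes, the investor accepts any offer worth at least 0.88 times what the investor would get by proposing next round; and vice versa.
This gives x = 12 − 0.88y and y = 12 − 0.88x, where x and y are each side's share when it proposes.
Hence (1 − 0.88·0.88)x = 12(1 − 0.88), i.e. 0.2256·x = 1.44.
x ≈ 6.3830; the investor's share is 12 − x ≈ 5.6170.

5.62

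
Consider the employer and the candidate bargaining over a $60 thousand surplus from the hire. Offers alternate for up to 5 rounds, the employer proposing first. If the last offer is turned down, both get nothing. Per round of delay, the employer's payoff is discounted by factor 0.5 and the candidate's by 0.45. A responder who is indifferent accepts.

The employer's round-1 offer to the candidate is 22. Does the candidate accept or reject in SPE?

Accept

Round 5 (the employer proposes): rejection yields 0 for the candidate; the employer offers 0 and keeps 60.
Round 4 (the candidate proposes): the employer can get 60 next round, worth 0.5 × 60 = 30 now; the candidate offers that and keeps 30.
Round 3 (the employer proposes): the candidate can get 30 next round, worth 0.45 × 30 = 13.5 now; the employer offers that and keeps 46.5.
Round 2 (the candidate proposes): the employer can get 46.5 next round, worth 0.5 × 46.5 = 23.25 now, so the candidate offers 23.25, keeping 36.75.
So by rejecting in round 1, the candidate gets 36.75 next round, worth 0.45 × 36.75 = 16.5375 now.
Offer 22 ≥ 16.5375, so the candidate accepts.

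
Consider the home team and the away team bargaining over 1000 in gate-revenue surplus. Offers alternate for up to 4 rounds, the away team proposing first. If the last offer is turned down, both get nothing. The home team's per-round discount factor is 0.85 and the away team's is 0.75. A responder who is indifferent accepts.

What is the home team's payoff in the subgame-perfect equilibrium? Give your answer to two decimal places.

By backward induction:
Round 4 (the home team proposes): the away team will accept anything ≥ 0, so the home team offers 0 and keeps 1000.
Round 3 (the away team proposes): the home team can get 1000 next round, worth 0.85 × 1000 = 850 now, so the away team offers 850, keeping 150.
Round 2 (the home team proposes): the away team can get 150 next round, worth 0.75 × 150 = 112.5 now; the home team offers that and keeps 887.5.
Round 1 (the away team proposes): the home team can get 887.5 next round, worth 0.85 × 887.5 = 754.375 now; the away team offers that and keeps 245.625.

754.38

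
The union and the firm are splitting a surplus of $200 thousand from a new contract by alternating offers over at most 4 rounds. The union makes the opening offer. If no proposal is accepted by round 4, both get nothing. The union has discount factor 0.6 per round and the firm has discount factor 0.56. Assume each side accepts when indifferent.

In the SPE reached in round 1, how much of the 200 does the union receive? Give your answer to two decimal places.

Solve by backward induction from round 4.
Round 4 (the firm proposes): rejection yields 0 for the union; the firm offers 0 and keeps 200.
Round 3 (the union proposes): the firm can get 200 next round, worth 0.56 × 200 = 112 now, so the union offers 112, keeping 88.
Round 2 (the firm proposes): the union can get 88 next round, worth 0.6 × 88 = 52.8 now. The firm offers 52.8 and keeps 200 − 52.8 = 147.2.
Round 1 (the union proposes): the firm can get 147.2 next round, worth 0.56 × 147.2 = 82.432 now, so the union offers 82.432, keeping 117.568.

117.57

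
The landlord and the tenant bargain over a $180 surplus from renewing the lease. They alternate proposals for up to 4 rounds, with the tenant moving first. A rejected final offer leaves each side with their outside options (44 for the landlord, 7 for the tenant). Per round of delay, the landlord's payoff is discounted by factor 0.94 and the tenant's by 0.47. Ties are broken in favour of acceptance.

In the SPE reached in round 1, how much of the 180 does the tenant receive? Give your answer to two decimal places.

18.48

By backward induction:
Round 4 (the landlord proposes): the tenant gets 7 if talks fail, so the landlord offers 7 and keeps 173.
Round 3 (the tenant proposes): the landlord can get 173 next round, worth 0.94 × 173 = 162.62 now. The tenant offers 162.62 and keeps 180 − 162.62 = 17.38.
Round 2 (the landlord proposes): the tenant can get 17.38 next round, worth 0.47 × 17.38 = 8.1686 now, so the landlord offers 8.1686, keeping 171.8314.
Round 1 (the tenant proposes): the landlord can get 171.8314 next round, worth 0.94 × 171.8314 = 161.521516 now. The tenant offers 161.521516 and keeps 180 − 161.521516 = 18.478484.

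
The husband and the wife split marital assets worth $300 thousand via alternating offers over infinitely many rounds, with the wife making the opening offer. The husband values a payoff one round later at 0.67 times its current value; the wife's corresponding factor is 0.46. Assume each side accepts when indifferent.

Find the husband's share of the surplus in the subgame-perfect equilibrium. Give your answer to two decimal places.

Let x be the wife's share when the wife proposes and y be the husband's share when the husband proposes.
The husband accepts iff offered ≥ 0.67·y, so x = 300 − 0.67y. Symmetrically y = 300 − 0.46x.
Substituting: x = 300 − 0.67(300 − 0.46x), giving x(1 − 0.46·0.67) = 300(1 − 0.67).
So x = 300 × 0.33 / 0.6918 ≈ 143.1049, and the husband receives 300 − x ≈ 156.8951.

156.90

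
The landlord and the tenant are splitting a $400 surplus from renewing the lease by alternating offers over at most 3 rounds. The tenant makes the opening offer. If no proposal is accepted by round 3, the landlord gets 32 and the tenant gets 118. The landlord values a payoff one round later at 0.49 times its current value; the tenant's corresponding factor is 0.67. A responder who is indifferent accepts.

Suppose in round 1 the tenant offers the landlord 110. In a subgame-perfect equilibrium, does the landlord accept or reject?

Work out the landlord's continuation value if the offer is rejected.
Round 3 (the tenant proposes): the landlord gets 32 if talks fail, so the tenant offers 32 and keeps 368.
Round 2 (the landlord proposes): the tenant can get 368 next round, worth 0.67 × 368 = 246.56 now, so the landlord offers 246.56, keeping 153.44.
So by rejecting in round 1, the landlord gets 153.44 next round, worth 0.49 × 153.44 = 75.1856 now.
Offer 110 ≥ 75.1856, so the landlord accepts.

Accept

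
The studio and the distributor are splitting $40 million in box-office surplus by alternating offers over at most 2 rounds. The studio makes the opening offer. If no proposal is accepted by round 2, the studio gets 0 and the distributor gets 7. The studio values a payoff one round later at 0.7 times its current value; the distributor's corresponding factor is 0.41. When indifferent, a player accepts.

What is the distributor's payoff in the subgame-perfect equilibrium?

Round 2 (the distributor proposes): the studio will accept anything ≥ 0, so the distributor offers 0 and keeps 40.
Round 1 (the studio proposes): the distributor can get 40 next round, worth 0.41 × 40 = 16.4 now. The studio offers 16.4 and keeps 40 − 16.4 = 23.6.

16.4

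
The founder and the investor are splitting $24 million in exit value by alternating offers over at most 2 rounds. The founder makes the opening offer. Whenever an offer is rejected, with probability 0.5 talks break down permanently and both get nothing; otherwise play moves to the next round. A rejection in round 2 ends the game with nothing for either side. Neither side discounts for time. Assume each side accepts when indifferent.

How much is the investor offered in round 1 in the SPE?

Round 2 (the investor proposes): rejection yields 0 for the founder; the investor offers 0 and keeps 24.
Round 1 (the founder proposes): rejecting gives the investor an expected 0.5 × 24 = 12, so the founder offers 12, keeping 12.

12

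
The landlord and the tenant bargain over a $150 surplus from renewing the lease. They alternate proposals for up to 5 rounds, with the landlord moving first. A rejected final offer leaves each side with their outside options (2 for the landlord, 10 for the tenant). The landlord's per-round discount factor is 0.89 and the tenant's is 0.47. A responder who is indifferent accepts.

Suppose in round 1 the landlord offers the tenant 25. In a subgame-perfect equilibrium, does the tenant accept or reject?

Work out the tenant's continuation value if the offer is rejected.
Round 5 (the landlord proposes): the tenant gets 10 if talks fail, so the landlord offers 10 and keeps 140.
Round 4 (the tenant proposes): the landlord can get 140 next round, worth 0.89 × 140 = 124.6 now. The tenant offers 124.6 and keeps 150 − 124.6 = 25.4.
Round 3 (the landlord proposes): the tenant can get 25.4 next round, worth 0.47 × 25.4 = 11.938 now; the landlord offers that and keeps 138.062.
Round 2 (the tenant proposes): the landlord can get 138.062 next round, worth 0.89 × 138.062 = 122.87518 now, so the tenant offers 122.87518, keeping 27.12482.
So by rejecting in round 1, the tenant gets 27.12482 next round, worth 0.47 × 27.12482 = 12.7486654 now.
Offer 25 ≥ 12.7486654, so the tenant accepts.

Accept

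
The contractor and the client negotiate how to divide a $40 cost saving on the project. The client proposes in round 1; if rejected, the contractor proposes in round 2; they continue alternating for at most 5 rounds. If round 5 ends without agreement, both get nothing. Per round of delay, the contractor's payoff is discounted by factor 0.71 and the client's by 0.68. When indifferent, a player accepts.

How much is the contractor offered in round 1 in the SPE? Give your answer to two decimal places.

13.48

Work backward from the last round.
Round 5 (the client proposes): rejection yields 0 for the contractor; the client offers 0 and keeps 40.
Round 4 (the contractor proposes): the client can get 40 next round, worth 0.68 × 40 = 27.2 now. The contractor offers 27.2 and keeps 40 − 27.2 = 12.8.
Round 3 (the client proposes): the contractor can get 12.8 next round, worth 0.71 × 12.8 = 9.088 now, so the client offers 9.088, keeping 30.912.
Round 2 (the contractor proposes): the client can get 30.912 next round, worth 0.68 × 30.912 = 21.02016 now; the contractor offers that and keeps 18.97984.
Round 1 (the client proposes): the contractor can get 18.97984 next round, worth 0.71 × 18.97984 = 13.4756864 now, so the client offers 13.4756864, keeping 26.5243136.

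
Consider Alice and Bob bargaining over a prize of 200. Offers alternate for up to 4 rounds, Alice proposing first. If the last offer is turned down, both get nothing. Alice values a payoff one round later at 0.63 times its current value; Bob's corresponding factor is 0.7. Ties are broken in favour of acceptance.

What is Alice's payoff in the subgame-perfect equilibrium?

Work backward from the last round.
Round 4 (Bob proposes): rejection yields 0 for Alice; Bob offers 0 and keeps 200.
Round 3 (Alice proposes): Bob can get 200 next round, worth 0.7 × 200 = 140 now, so Alice offers 140, keeping 60.
Round 2 (Bob proposes): Alice can get 60 next round, worth 0.63 × 60 = 37.8 now, so Bob offers 37.8, keeping 162.2.
Round 1 (Alice proposes): Bob can get 162.2 next round, worth 0.7 × 162.2 = 113.54 now; Alice offers that and keeps 86.46.

86.46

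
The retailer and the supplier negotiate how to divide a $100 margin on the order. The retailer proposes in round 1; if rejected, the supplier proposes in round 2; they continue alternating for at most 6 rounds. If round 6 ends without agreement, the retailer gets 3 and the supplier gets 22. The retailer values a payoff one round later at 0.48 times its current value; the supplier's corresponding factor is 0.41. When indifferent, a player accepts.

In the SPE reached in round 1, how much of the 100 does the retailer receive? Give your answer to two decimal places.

72.94

Round 6 (the supplier proposes): the retailer gets 3 if talks fail, so the supplier offers 3 and keeps 97.
Round 5 (the retailer proposes): the supplier can get 97 next round, worth 0.41 × 97 = 39.77 now. The retailer offers 39.77 and keeps 100 − 39.77 = 60.23.
Round 4 (the supplier proposes): the retailer can get 60.23 next round, worth 0.48 × 60.23 = 28.9104 now; the supplier offers that and keeps 71.0896.
Round 3 (the retailer proposes): the supplier can get 71.0896 next round, worth 0.41 × 71.0896 = 29.146736 now; the retailer offers that and keeps 70.853264.
Round 2 (the supplier proposes): the retailer can get 70.853264 next round, worth 0.48 × 70.853264 = 34.00956672 now. The supplier offers 34.00956672 and keeps 100 − 34.00956672 = 65.99043328.
Round 1 (the retailer proposes): the supplier can get 65.99043328 next round, worth 0.41 × 65.99043328 = 27.0560776448 now; the retailer offers that and keeps 72.9439223552.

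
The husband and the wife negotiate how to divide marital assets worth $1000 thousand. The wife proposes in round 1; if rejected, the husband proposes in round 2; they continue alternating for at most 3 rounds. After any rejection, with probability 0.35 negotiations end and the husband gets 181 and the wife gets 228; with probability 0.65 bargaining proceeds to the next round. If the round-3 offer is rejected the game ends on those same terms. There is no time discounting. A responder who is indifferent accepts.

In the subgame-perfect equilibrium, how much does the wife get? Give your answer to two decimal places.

Round 3 (the wife proposes): the husband gets 181 if talks fail, so the wife offers 181 and keeps 819.
Round 2 (the husband proposes): rejecting gives the wife an expected 0.65 × 819 + 0.35 × 228 = 612.15. The husband offers 612.15 and keeps 1000 − 612.15 = 387.85.
Round 1 (the wife proposes): rejecting gives the husband an expected 0.65 × 387.85 + 0.35 × 181 = 315.4525, so the wife offers 315.4525, keeping 684.5475.

684.55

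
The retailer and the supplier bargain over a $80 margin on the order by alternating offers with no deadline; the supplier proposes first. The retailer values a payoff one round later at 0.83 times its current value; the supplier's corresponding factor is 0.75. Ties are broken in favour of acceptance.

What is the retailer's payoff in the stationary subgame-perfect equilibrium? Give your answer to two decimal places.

43.97

Let x be the supplier's share when the supplier proposes and y be the retailer's share when the retailer proposes.
The retailer accepts iff offered ≥ 0.83·y, so x = 80 − 0.83y. Symmetrically y = 80 − 0.75x.
Substituting: x = 80 − 0.83(80 − 0.75x), giving x(1 − 0.75·0.83) = 80(1 − 0.83).
So x = 80 × 0.17 / 0.3775 ≈ 36.0265, and the retailer receives 80 − x ≈ 43.9735.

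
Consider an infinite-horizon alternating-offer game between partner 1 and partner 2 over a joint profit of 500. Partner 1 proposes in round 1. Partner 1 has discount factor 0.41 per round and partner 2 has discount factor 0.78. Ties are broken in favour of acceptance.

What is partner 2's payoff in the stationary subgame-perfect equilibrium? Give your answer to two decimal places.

338.28

When partner 1 proposes, partner 2 accepts any offer worth at least 0.78 times what partner 2 would get by proposing next round; and vice versa.
This gives x = 500 − 0.78y and y = 500 − 0.41x, where x and y are each side's share when it proposes.
Hence (1 − 0.78·0.41)x = 500(1 − 0.78), i.e. 0.6802·x = 110.
x ≈ 161.7171; partner 2's share is 500 − x ≈ 338.2829.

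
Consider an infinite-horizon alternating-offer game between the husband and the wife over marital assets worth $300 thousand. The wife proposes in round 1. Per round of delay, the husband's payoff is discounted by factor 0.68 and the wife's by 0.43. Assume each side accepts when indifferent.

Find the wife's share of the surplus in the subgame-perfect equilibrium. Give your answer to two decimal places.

In a stationary SPE each proposer offers the other exactly their discounted continuation value.
If the wife keeps x when proposing and the husband keeps y when proposing, then x = 300 − 0.68y and y = 300 − 0.43x.
Solving: x = 300(1 − 0.68) / (1 − 0.43·0.68) = 96 / 0.7076 ≈ 135.6699.
The husband gets 300 − 135.6699 ≈ 164.3301.

135.67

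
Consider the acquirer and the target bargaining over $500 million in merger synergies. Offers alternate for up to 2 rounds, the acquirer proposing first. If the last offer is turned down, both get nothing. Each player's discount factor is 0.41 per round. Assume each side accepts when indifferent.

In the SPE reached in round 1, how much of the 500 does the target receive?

205

Round 2 (the target proposes): the acquirer will accept anything ≥ 0, so the target offers 0 and keeps 500.
Round 1 (the acquirer proposes): the target can get 500 next round, worth 0.41 × 500 = 205 now; the acquirer offers that and keeps 295.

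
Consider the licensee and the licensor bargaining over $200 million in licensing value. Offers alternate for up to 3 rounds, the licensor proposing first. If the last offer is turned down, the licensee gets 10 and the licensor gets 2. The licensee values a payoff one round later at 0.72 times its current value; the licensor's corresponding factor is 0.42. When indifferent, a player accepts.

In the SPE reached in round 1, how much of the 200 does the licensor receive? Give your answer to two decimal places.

By backward induction:
Round 3 (the licensor proposes): the licensee gets 10 if talks fail, so the licensor offers 10 and keeps 190.
Round 2 (the licensee proposes): the licensor can get 190 next round, worth 0.42 × 190 = 79.8 now; the licensee offers that and keeps 120.2.
Round 1 (the licensor proposes): the licensee can get 120.2 next round, worth 0.72 × 120.2 = 86.544 now, so the licensor offers 86.544, keeping 113.456.

113.46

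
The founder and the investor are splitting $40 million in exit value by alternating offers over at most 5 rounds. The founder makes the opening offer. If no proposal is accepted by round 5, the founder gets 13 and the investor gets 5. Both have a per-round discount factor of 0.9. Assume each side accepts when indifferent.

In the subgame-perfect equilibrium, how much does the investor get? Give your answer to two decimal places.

9.80

By backward induction:
Round 5 (the founder proposes): the investor gets 5 if talks fail, so the founder offers 5 and keeps 35.
Round 4 (the investor proposes): the founder can get 35 next round, worth 0.9 × 35 = 31.5 now. The investor offers 31.5 and keeps 40 − 31.5 = 8.5.
Round 3 (the founder proposes): the investor can get 8.5 next round, worth 0.9 × 8.5 = 7.65 now; the founder offers that and keeps 32.35.
Round 2 (the investor proposes): the founder can get 32.35 next round, worth 0.9 × 32.35 = 29.115 now, so the investor offers 29.115, keeping 10.885.
Round 1 (the founder proposes): the investor can get 10.885 next round, worth 0.9 × 10.885 = 9.7965 now, so the founder offers 9.7965, keeping 30.2035.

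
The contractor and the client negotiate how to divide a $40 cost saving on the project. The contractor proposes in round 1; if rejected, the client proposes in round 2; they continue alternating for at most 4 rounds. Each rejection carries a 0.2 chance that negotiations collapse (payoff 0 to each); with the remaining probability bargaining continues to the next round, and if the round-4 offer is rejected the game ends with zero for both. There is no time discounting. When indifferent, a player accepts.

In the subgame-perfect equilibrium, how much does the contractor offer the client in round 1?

Round 4 (the client proposes): rejection yields 0 for the contractor; the client offers 0 and keeps 40.
Round 3 (the contractor proposes): rejecting gives the client an expected 0.8 × 40 = 32. The contractor offers 32 and keeps 40 − 32 = 8.
Round 2 (the client proposes): rejecting gives the contractor an expected 0.8 × 8 = 6.4; the client offers that and keeps 33.6.
Round 1 (the contractor proposes): rejecting gives the client an expected 0.8 × 33.6 = 26.88; the contractor offers that and keeps 13.12.

26.88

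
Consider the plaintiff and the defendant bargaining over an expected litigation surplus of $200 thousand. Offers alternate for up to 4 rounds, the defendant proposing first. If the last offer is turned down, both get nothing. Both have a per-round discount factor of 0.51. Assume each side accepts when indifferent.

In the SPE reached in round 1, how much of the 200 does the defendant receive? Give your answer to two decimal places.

123.49

Work backward from the last round.
Round 4 (the plaintiff proposes): the defendant will accept anything ≥ 0, so the plaintiff offers 0 and keeps 200.
Round 3 (the defendant proposes): the plaintiff can get 200 next round, worth 0.51 × 200 = 102 now. The defendant offers 102 and keeps 200 − 102 = 98.
Round 2 (the plaintiff proposes): the defendant can get 98 next round, worth 0.51 × 98 = 49.98 now; the plaintiff offers that and keeps 150.02.
Round 1 (the defendant proposes): the plaintiff can get 150.02 next round, worth 0.51 × 150.02 = 76.5102 now. The defendant offers 76.5102 and keeps 200 − 76.5102 = 123.4898.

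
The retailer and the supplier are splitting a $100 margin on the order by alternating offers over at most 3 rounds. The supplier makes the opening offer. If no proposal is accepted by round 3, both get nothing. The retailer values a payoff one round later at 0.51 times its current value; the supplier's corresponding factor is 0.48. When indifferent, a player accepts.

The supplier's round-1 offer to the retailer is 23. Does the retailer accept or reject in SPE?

Work out the retailer's continuation value if the offer is rejected.
Round 3 (the supplier proposes): rejection yields 0 for the retailer; the supplier offers 0 and keeps 100.
Round 2 (the retailer proposes): the supplier can get 100 next round, worth 0.48 × 100 = 48 now, so the retailer offers 48, keeping 52.
So by rejecting in round 1, the retailer gets 52 next round, worth 0.51 × 52 = 26.52 now.
Offer 23 < 26.52, so the retailer rejects.

Reject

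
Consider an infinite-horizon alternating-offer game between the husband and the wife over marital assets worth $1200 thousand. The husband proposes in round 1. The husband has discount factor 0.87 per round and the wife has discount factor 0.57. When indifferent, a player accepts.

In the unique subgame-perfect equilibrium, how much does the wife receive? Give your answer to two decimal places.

When the husband proposes, the wife accepts any offer worth at least 0.57 times what the wife would get by proposing next round; and vice versa.
This gives x = 1200 − 0.57y and y = 1200 − 0.87x, where x and y are each side's share when it proposes.
Hence (1 − 0.57·0.87)x = 1200(1 − 0.57), i.e. 0.5041·x = 516.
x ≈ 1023.6064; the wife's share is 1200 − x ≈ 176.3936.

176.39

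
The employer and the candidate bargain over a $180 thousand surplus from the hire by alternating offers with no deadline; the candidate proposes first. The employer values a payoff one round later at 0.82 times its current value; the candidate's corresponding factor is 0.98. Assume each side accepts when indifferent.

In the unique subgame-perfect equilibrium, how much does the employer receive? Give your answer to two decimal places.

15.03

In a stationary SPE each proposer offers the other exactly their discounted continuation value.
If the candidate keeps x when proposing and the employer keeps y when proposing, then x = 180 − 0.82y and y = 180 − 0.98x.
Solving: x = 180(1 − 0.82) / (1 − 0.98·0.82) = 32.4 / 0.1964 ≈ 164.9695.
The employer gets 180 − 164.9695 ≈ 15.0305.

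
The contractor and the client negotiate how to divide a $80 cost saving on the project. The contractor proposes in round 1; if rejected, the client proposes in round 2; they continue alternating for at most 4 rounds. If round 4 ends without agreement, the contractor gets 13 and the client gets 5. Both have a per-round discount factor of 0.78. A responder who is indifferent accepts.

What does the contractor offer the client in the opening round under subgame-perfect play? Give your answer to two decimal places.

Round 4 (the client proposes): the contractor gets 13 if talks fail, so the client offers 13 and keeps 67.
Round 3 (the contractor proposes): the client can get 67 next round, worth 0.78 × 67 = 52.26 now. The contractor offers 52.26 and keeps 80 − 52.26 = 27.74.
Round 2 (the client proposes): the contractor can get 27.74 next round, worth 0.78 × 27.74 = 21.6372 now, so the client offers 21.6372, keeping 58.3628.
Round 1 (the contractor proposes): the client can get 58.3628 next round, worth 0.78 × 58.3628 = 45.522984 now, so the contractor offers 45.522984, keeping 34.477016.

45.52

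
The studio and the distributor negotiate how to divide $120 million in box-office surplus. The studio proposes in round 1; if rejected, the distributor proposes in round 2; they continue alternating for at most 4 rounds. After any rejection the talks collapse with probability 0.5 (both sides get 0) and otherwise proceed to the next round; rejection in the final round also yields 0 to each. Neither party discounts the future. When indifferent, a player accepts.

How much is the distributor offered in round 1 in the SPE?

45

By backward induction:
Round 4 (the distributor proposes): the studio will accept anything ≥ 0, so the distributor offers 0 and keeps 120.
Round 3 (the studio proposes): rejecting gives the distributor an expected 0.5 × 120 = 60, so the studio offers 60, keeping 60.
Round 2 (the distributor proposes): rejecting gives the studio an expected 0.5 × 60 = 30; the distributor offers that and keeps 90.
Round 1 (the studio proposes): rejecting gives the distributor an expected 0.5 × 90 = 45. The studio offers 45 and keeps 120 − 45 = 75.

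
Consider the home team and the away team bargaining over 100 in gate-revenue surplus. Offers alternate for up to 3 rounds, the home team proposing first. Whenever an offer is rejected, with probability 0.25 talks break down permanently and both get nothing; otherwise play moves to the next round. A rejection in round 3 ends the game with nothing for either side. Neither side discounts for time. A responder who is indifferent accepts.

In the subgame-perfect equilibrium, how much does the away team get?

By backward induction:
Round 3 (the home team proposes): rejection yields 0 for the away team; the home team offers 0 and keeps 100.
Round 2 (the away team proposes): rejecting gives the home team an expected 0.75 × 100 = 75; the away team offers that and keeps 25.
Round 1 (the home team proposes): rejecting gives the away team an expected 0.75 × 25 = 18.75; the home team offers that and keeps 81.25.

18.75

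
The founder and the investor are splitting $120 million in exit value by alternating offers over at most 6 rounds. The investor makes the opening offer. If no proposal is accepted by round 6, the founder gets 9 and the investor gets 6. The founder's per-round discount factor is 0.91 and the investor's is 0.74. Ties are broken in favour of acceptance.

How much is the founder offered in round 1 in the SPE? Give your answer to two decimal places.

94.55

Round 6 (the founder proposes): the investor gets 6 if talks fail, so the founder offers 6 and keeps 114.
Round 5 (the investor proposes): the founder can get 114 next round, worth 0.91 × 114 = 103.74 now, so the investor offers 103.74, keeping 16.26.
Round 4 (the founder proposes): the investor can get 16.26 next round, worth 0.74 × 16.26 = 12.0324 now. The founder offers 12.0324 and keeps 120 − 12.0324 = 107.9676.
Round 3 (the investor proposes): the founder can get 107.9676 next round, worth 0.91 × 107.9676 = 98.250516 now. The investor offers 98.250516 and keeps 120 − 98.250516 = 21.749484.
Round 2 (the founder proposes): the investor can get 21.749484 next round, worth 0.74 × 21.749484 = 16.09461816 now, so the founder offers 16.09461816, keeping 103.90538184.
Round 1 (the investor proposes): the founder can get 103.90538184 next round, worth 0.91 × 103.90538184 = 94.5538974744 now. The investor offers 94.5538974744 and keeps 120 − 94.5538974744 = 25.4461025256.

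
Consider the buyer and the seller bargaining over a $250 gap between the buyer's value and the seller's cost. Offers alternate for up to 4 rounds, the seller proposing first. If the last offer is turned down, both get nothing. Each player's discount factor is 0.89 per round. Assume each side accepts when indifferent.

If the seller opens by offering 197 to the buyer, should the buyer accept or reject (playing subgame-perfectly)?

Round 4 (the buyer proposes): rejection yields 0 for the seller; the buyer offers 0 and keeps 250.
Round 3 (the seller proposes): the buyer can get 250 next round, worth 0.89 × 250 = 222.5 now. The seller offers 222.5 and keeps 250 − 222.5 = 27.5.
Round 2 (the buyer proposes): the seller can get 27.5 next round, worth 0.89 × 27.5 = 24.475 now, so the buyer offers 24.475, keeping 225.525.
So by rejecting in round 1, the buyer gets 225.525 next round, worth 0.89 × 225.525 = 200.71725 now.
Offer 197 < 200.71725, so the buyer rejects.

Reject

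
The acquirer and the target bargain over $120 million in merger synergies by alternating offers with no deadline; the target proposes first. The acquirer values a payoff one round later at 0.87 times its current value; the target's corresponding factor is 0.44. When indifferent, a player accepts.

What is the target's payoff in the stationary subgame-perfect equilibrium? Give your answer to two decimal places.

25.28

Let x be the target's share when the target proposes and y be the acquirer's share when the acquirer proposes.
The acquirer accepts iff offered ≥ 0.87·y, so x = 120 − 0.87y. Symmetrically y = 120 − 0.44x.
Substituting: x = 120 − 0.87(120 − 0.44x), giving x(1 − 0.44·0.87) = 120(1 − 0.87).
So x = 120 × 0.13 / 0.6172 ≈ 25.2754, and the acquirer receives 120 − x ≈ 94.7246.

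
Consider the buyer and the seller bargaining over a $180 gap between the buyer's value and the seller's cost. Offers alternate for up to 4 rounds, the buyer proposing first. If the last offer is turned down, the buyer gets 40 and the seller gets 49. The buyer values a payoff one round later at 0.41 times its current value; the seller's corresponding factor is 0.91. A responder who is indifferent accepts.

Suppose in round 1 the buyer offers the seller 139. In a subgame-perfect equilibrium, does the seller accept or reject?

Work out the seller's continuation value if the offer is rejected.
Round 4 (the seller proposes): the buyer gets 40 if talks fail, so the seller offers 40 and keeps 140.
Round 3 (the buyer proposes): the seller can get 140 next round, worth 0.91 × 140 = 127.4 now; the buyer offers that and keeps 52.6.
Round 2 (the seller proposes): the buyer can get 52.6 next round, worth 0.41 × 52.6 = 21.566 now. The seller offers 21.566 and keeps 180 − 21.566 = 158.434.
So by rejecting in round 1, the seller gets 158.434 next round, worth 0.91 × 158.434 = 144.17494 now.
Offer 139 < 144.17494, so the seller rejects.

Reject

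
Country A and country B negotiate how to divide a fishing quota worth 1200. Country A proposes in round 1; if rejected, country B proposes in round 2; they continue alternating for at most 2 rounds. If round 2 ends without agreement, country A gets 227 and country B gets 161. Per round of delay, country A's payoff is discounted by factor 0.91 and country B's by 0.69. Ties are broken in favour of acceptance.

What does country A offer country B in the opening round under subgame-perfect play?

671.37

By backward induction:
Round 2 (country B proposes): country A gets 227 if talks fail, so country B offers 227 and keeps 973.
Round 1 (country A proposes): country B can get 973 next round, worth 0.69 × 973 = 671.37 now. Country A offers 671.37 and keeps 1200 − 671.37 = 528.63.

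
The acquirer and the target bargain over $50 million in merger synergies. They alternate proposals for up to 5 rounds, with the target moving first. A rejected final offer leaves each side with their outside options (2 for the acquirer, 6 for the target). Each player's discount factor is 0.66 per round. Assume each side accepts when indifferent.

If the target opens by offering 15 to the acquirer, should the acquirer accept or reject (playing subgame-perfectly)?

Reject

Work out the acquirer's continuation value if the offer is rejected.
Round 5 (the target proposes): the acquirer gets 2 if talks fail, so the target offers 2 and keeps 48.
Round 4 (the acquirer proposes): the target can get 48 next round, worth 0.66 × 48 = 31.68 now; the acquirer offers that and keeps 18.32.
Round 3 (the target proposes): the acquirer can get 18.32 next round, worth 0.66 × 18.32 = 12.0912 now; the target offers that and keeps 37.9088.
Round 2 (the acquirer proposes): the target can get 37.9088 next round, worth 0.66 × 37.9088 = 25.019808 now, so the acquirer offers 25.019808, keeping 24.980192.
So by rejecting in round 1, the acquirer gets 24.980192 next round, worth 0.66 × 24.980192 = 16.48692672 now.
Offer 15 < 16.48692672, so the acquirer rejects.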